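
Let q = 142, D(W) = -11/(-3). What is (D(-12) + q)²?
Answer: 190969/9 ≈ 21219.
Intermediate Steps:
D(W) = 11/3 (D(W) = -11*(-⅓) = 11/3)
(D(-12) + q)² = (11/3 + 142)² = (437/3)² = 190969/9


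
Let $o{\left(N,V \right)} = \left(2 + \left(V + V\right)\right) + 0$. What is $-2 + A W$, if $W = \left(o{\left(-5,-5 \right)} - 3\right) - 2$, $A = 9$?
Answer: $-119$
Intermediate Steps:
$o{\left(N,V \right)} = 2 + 2 V$ ($o{\left(N,V \right)} = \left(2 + 2 V\right) + 0 = 2 + 2 V$)
$W = -13$ ($W = \left(\left(2 + 2 \left(-5\right)\right) - 3\right) - 2 = \left(\left(2 - 10\right) - 3\right) - 2 = \left(-8 - 3\right) - 2 = -11 - 2 = -13$)
$-2 + A W = -2 + 9 \left(-13\right) = -2 - 117 = -119$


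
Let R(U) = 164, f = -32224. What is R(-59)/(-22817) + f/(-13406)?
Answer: 366528212/152942351 ≈ 2.3965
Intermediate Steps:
R(-59)/(-22817) + f/(-13406) = 164/(-22817) - 32224/(-13406) = 164*(-1/22817) - 32224*(-1/13406) = -164/22817 + 16112/6703 = 366528212/152942351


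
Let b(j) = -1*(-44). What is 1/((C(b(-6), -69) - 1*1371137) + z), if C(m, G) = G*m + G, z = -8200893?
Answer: -1/9575135 ≈ -1.0444e-7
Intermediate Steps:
b(j) = 44
C(m, G) = G + G*m
1/((C(b(-6), -69) - 1*1371137) + z) = 1/((-69*(1 + 44) - 1*1371137) - 8200893) = 1/((-69*45 - 1371137) - 8200893) = 1/((-3105 - 1371137) - 8200893) = 1/(-1374242 - 8200893) = 1/(-9575135) = -1/9575135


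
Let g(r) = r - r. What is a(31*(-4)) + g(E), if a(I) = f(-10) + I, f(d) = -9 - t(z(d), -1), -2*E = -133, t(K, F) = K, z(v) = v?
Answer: -123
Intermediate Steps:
E = 133/2 (E = -1/2*(-133) = 133/2 ≈ 66.500)
g(r) = 0
f(d) = -9 - d
a(I) = 1 + I (a(I) = (-9 - 1*(-10)) + I = (-9 + 10) + I = 1 + I)
a(31*(-4)) + g(E) = (1 + 31*(-4)) + 0 = (1 - 124) + 0 = -123 + 0 = -123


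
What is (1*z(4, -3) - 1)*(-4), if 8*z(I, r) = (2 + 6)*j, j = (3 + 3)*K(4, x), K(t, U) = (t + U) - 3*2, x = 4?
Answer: -44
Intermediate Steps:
K(t, U) = -6 + U + t (K(t, U) = (U + t) - 6 = -6 + U + t)
j = 12 (j = (3 + 3)*(-6 + 4 + 4) = 6*2 = 12)
z(I, r) = 12 (z(I, r) = ((2 + 6)*12)/8 = (8*12)/8 = (⅛)*96 = 12)
(1*z(4, -3) - 1)*(-4) = (1*12 - 1)*(-4) = (12 - 1)*(-4) = 11*(-4) = -44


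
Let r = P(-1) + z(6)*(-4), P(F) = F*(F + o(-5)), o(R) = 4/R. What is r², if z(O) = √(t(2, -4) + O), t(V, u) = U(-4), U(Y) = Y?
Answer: 881/25 - 72*√2/5 ≈ 14.875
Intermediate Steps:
t(V, u) = -4
z(O) = √(-4 + O)
P(F) = F*(-⅘ + F) (P(F) = F*(F + 4/(-5)) = F*(F + 4*(-⅕)) = F*(F - ⅘) = F*(-⅘ + F))
r = 9/5 - 4*√2 (r = (⅕)*(-1)*(-4 + 5*(-1)) + √(-4 + 6)*(-4) = (⅕)*(-1)*(-4 - 5) + √2*(-4) = (⅕)*(-1)*(-9) - 4*√2 = 9/5 - 4*√2 ≈ -3.8569)
r² = (9/5 - 4*√2)²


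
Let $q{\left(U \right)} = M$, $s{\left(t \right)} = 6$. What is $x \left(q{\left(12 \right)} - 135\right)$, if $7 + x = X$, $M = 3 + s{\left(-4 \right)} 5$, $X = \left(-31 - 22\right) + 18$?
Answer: $4284$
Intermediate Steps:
$X = -35$ ($X = -53 + 18 = -35$)
$M = 33$ ($M = 3 + 6 \cdot 5 = 3 + 30 = 33$)
$q{\left(U \right)} = 33$
$x = -42$ ($x = -7 - 35 = -42$)
$x \left(q{\left(12 \right)} - 135\right) = - 42 \left(33 - 135\right) = \left(-42\right) \left(-102\right) = 4284$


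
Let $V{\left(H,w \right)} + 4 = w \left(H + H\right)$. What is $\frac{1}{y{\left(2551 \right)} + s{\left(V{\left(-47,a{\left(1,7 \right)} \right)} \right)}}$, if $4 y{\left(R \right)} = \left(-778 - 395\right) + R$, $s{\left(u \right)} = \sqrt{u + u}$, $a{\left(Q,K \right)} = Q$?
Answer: $\frac{1378}{475505} - \frac{56 i}{475505} \approx 0.002898 - 0.00011777 i$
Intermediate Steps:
$V{\left(H,w \right)} = -4 + 2 H w$ ($V{\left(H,w \right)} = -4 + w \left(H + H\right) = -4 + w 2 H = -4 + 2 H w$)
$s{\left(u \right)} = \sqrt{2} \sqrt{u}$ ($s{\left(u \right)} = \sqrt{2 u} = \sqrt{2} \sqrt{u}$)
$y{\left(R \right)} = - \frac{1173}{4} + \frac{R}{4}$ ($y{\left(R \right)} = \frac{\left(-778 - 395\right) + R}{4} = \frac{-1173 + R}{4} = - \frac{1173}{4} + \frac{R}{4}$)
$\frac{1}{y{\left(2551 \right)} + s{\left(V{\left(-47,a{\left(1,7 \right)} \right)} \right)}} = \frac{1}{\left(- \frac{1173}{4} + \frac{1}{4} \cdot 2551\right) + \sqrt{2} \sqrt{-4 + 2 \left(-47\right) 1}} = \frac{1}{\left(- \frac{1173}{4} + \frac{2551}{4}\right) + \sqrt{2} \sqrt{-4 - 94}} = \frac{1}{\frac{689}{2} + \sqrt{2} \sqrt{-98}} = \frac{1}{\frac{689}{2} + \sqrt{2} \cdot 7 i \sqrt{2}} = \frac{1}{\frac{689}{2} + 14 i} = \frac{4 \left(\frac{689}{2} - 14 i\right)}{475505}$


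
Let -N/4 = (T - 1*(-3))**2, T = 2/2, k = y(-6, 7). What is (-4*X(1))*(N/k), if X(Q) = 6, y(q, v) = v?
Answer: 1536/7 ≈ 219.43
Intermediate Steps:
k = 7
T = 1 (T = 2*(1/2) = 1)
N = -64 (N = -4*(1 - 1*(-3))**2 = -4*(1 + 3)**2 = -4*4**2 = -4*16 = -64)
(-4*X(1))*(N/k) = (-4*6)*(-64/7) = -(-1536)/7 = -24*(-64/7) = 1536/7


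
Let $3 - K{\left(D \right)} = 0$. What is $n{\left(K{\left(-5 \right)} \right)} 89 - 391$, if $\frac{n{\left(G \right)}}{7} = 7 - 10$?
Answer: $-2260$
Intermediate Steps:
$K{\left(D \right)} = 3$ ($K{\left(D \right)} = 3 - 0 = 3 + 0 = 3$)
$n{\left(G \right)} = -21$ ($n{\left(G \right)} = 7 \left(7 - 10\right) = 7 \left(-3\right) = -21$)
$n{\left(K{\left(-5 \right)} \right)} 89 - 391 = \left(-21\right) 89 - 391 = -1869 - 391 = -2260$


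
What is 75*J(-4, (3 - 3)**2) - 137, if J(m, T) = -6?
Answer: -587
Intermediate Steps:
75*J(-4, (3 - 3)**2) - 137 = 75*(-6) - 137 = -450 - 137 = -587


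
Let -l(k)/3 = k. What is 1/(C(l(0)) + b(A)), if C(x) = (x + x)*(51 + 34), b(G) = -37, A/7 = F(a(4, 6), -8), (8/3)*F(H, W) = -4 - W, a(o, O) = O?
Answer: -1/37 ≈ -0.027027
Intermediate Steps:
l(k) = -3*k
F(H, W) = -3/2 - 3*W/8 (F(H, W) = 3*(-4 - W)/8 = -3/2 - 3*W/8)
A = 21/2 (A = 7*(-3/2 - 3/8*(-8)) = 7*(-3/2 + 3) = 7*(3/2) = 21/2 ≈ 10.500)
C(x) = 170*x (C(x) = (2*x)*85 = 170*x)
1/(C(l(0)) + b(A)) = 1/(170*(-3*0) - 37) = 1/(170*0 - 37) = 1/(0 - 37) = 1/(-37) = -1/37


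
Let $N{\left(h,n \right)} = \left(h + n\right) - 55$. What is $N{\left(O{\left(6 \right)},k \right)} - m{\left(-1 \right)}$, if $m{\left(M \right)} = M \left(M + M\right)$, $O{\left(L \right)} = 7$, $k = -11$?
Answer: $-61$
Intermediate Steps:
$N{\left(h,n \right)} = -55 + h + n$
$m{\left(M \right)} = 2 M^{2}$ ($m{\left(M \right)} = M 2 M = 2 M^{2}$)
$N{\left(O{\left(6 \right)},k \right)} - m{\left(-1 \right)} = \left(-55 + 7 - 11\right) - 2 \left(-1\right)^{2} = -59 - 2 \cdot 1 = -59 - 2 = -61$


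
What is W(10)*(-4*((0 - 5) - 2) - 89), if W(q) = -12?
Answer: 732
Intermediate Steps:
W(10)*(-4*((0 - 5) - 2) - 89) = -12*(-4*((0 - 5) - 2) - 89) = -12*(-4*(-5 - 2) - 89) = -12*(-4*(-7) - 89) = -12*(28 - 89) = -12*(-61) = 732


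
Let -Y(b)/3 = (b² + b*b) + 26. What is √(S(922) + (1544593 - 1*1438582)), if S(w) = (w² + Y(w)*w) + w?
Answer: I*√4701779587 ≈ 68570.0*I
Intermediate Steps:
Y(b) = -78 - 6*b² (Y(b) = -3*((b² + b*b) + 26) = -3*((b² + b²) + 26) = -3*(2*b² + 26) = -3*(26 + 2*b²) = -78 - 6*b²)
S(w) = w + w² + w*(-78 - 6*w²) (S(w) = (w² + (-78 - 6*w²)*w) + w = (w² + w*(-78 - 6*w²)) + w = w + w² + w*(-78 - 6*w²))
√(S(922) + (1544593 - 1*1438582)) = √(922*(-77 + 922 - 6*922²) + (1544593 - 1*1438582)) = √(922*(-77 + 922 - 6*850084) + (1544593 - 1438582)) = √(922*(-77 + 922 - 5100504) + 106011) = √(922*(-5099659) + 106011) = √(-4701885598 + 106011) = √(-4701779587) = I*√4701779587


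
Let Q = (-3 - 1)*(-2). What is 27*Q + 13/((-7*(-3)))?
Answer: 4549/21 ≈ 216.62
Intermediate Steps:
Q = 8 (Q = -4*(-2) = 8)
27*Q + 13/((-7*(-3))) = 27*8 + 13/((-7*(-3))) = 216 + 13/21 = 4549/21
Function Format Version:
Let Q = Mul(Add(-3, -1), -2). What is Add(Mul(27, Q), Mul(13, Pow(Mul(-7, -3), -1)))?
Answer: Rational(4549, 21) ≈ 216.62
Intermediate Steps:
Q = 8 (Q = Mul(-4, -2) = 8)
Add(Mul(27, Q), Mul(13, Pow(Mul(-7, -3), -1))) = Add(Mul(27, 8), Mul(13, Pow(Mul(-7, -3), -1))) = Add(216, Mul(13, Pow(21, -1))) = Add(216, Mul(13, Rational(1, 21))) = Add(216, Rational(13, 21)) = Rational(4549, 21)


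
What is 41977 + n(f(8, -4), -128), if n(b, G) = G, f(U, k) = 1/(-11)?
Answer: 41849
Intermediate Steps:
f(U, k) = -1/11
41977 + n(f(8, -4), -128) = 41977 - 128 = 41849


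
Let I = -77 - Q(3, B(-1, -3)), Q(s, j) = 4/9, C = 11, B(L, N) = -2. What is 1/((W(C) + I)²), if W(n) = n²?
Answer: 81/153664 ≈ 0.00052712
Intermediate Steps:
Q(s, j) = 4/9 (Q(s, j) = 4*(⅑) = 4/9)
I = -697/9 (I = -77 - 1*4/9 = -77 - 4/9 = -697/9 ≈ -77.444)
1/((W(C) + I)²) = 1/((11² - 697/9)²) = 1/((121 - 697/9)²) = 1/((392/9)²) = 1/(153664/81) = 81/153664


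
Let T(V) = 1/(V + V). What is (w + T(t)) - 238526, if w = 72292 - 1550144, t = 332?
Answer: -1139674991/664 ≈ -1.7164e+6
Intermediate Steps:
w = -1477852
T(V) = 1/(2*V)
(w + T(t)) - 238526 = (-1477852 + (½)/332) - 238526 = (-1477852 + (½)*(1/332)) - 238526 = (-1477852 + 1/664) - 238526 = -981293727/664 - 238526 = -1139674991/664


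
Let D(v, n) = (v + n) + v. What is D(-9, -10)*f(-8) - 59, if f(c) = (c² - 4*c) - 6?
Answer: -2579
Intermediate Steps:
f(c) = -6 + c² - 4*c
D(v, n) = n + 2*v (D(v, n) = (n + v) + v = n + 2*v)
D(-9, -10)*f(-8) - 59 = (-10 + 2*(-9))*(-6 + (-8)² - 4*(-8)) - 59 = (-10 - 18)*(-6 + 64 + 32) - 59 = -28*90 - 59 = -2520 - 59 = -2579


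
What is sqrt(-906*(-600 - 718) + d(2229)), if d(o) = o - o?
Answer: 2*sqrt(298527) ≈ 1092.8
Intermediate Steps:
d(o) = 0
sqrt(-906*(-600 - 718) + d(2229)) = sqrt(-906*(-600 - 718) + 0) = sqrt(-906*(-1318) + 0) = sqrt(1194108 + 0) = sqrt(1194108) = 2*sqrt(298527)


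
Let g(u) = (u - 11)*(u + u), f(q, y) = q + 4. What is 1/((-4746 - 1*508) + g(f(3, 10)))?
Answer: -1/5310 ≈ -0.00018832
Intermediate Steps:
f(q, y) = 4 + q
g(u) = 2*u*(-11 + u) (g(u) = (-11 + u)*(2*u) = 2*u*(-11 + u))
1/((-4746 - 1*508) + g(f(3, 10))) = 1/((-4746 - 1*508) + 2*(4 + 3)*(-11 + (4 + 3))) = 1/((-4746 - 508) + 2*7*(-11 + 7)) = 1/(-5254 + 2*7*(-4)) = 1/(-5254 - 56) = 1/(-5310) = -1/5310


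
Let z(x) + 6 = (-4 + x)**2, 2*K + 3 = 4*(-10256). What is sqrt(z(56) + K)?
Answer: 3*I*sqrt(7918)/2 ≈ 133.47*I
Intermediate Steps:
K = -41027/2 (K = -3/2 + (4*(-10256))/2 = -3/2 + (1/2)*(-41024) = -3/2 - 20512 = -41027/2 ≈ -20514.)
z(x) = -6 + (-4 + x)**2
sqrt(z(56) + K) = sqrt((-6 + (-4 + 56)**2) - 41027/2) = sqrt((-6 + 52**2) - 41027/2) = sqrt((-6 + 2704) - 41027/2) = sqrt(2698 - 41027/2) = sqrt(-35631/2) = 3*I*sqrt(7918)/2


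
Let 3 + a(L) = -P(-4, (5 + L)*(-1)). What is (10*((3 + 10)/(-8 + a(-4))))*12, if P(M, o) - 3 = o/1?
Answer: -120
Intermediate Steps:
P(M, o) = 3 + o (P(M, o) = 3 + o/1 = 3 + o*1 = 3 + o)
a(L) = -1 + L (a(L) = -3 - (3 + (5 + L)*(-1)) = -3 - (3 + (-5 - L)) = -3 - (-2 - L) = -3 + (2 + L) = -1 + L)
(10*((3 + 10)/(-8 + a(-4))))*12 = (10*((3 + 10)/(-8 + (-1 - 4))))*12 = (10*(13/(-8 - 5)))*12 = (10*(13/(-13)))*12 = (10*(13*(-1/13)))*12 = (10*(-1))*12 = -10*12 = -120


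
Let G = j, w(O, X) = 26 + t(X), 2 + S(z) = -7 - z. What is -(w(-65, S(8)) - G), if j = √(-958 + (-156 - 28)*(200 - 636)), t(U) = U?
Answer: -9 + √79266 ≈ 272.54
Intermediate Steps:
S(z) = -9 - z (S(z) = -2 + (-7 - z) = -9 - z)
w(O, X) = 26 + X
j = √79266 (j = √(-958 - 184*(-436)) = √(-958 + 80224) = √79266 ≈ 281.54)
G = √79266 ≈ 281.54
-(w(-65, S(8)) - G) = -((26 + (-9 - 1*8)) - √79266) = -((26 + (-9 - 8)) - √79266) = -((26 - 17) - √79266) = -(9 - √79266) = -9 + √79266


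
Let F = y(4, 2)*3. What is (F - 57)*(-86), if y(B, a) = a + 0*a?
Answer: 4386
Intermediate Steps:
y(B, a) = a (y(B, a) = a + 0 = a)
F = 6 (F = 2*3 = 6)
(F - 57)*(-86) = (6 - 57)*(-86) = -51*(-86) = 4386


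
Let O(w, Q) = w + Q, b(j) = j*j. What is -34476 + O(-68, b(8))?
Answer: -34480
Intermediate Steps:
b(j) = j²
O(w, Q) = Q + w
-34476 + O(-68, b(8)) = -34476 + (8² - 68) = -34476 + (64 - 68) = -34476 - 4 = -34480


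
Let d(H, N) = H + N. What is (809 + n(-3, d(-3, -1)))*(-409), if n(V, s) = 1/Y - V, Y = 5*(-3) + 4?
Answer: -3652779/11 ≈ -3.3207e+5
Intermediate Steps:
Y = -11 (Y = -15 + 4 = -11)
n(V, s) = -1/11 - V (n(V, s) = 1/(-11) - V = -1/11 - V)
(809 + n(-3, d(-3, -1)))*(-409) = (809 + (-1/11 - 1*(-3)))*(-409) = (809 + (-1/11 + 3))*(-409) = (809 + 32/11)*(-409) = (8931/11)*(-409) = -3652779/11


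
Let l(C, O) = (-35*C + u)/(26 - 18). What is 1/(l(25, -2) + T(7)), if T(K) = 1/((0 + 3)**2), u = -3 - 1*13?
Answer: -72/8011 ≈ -0.0089876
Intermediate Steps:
u = -16 (u = -3 - 13 = -16)
T(K) = 1/9 (T(K) = 1/(3**2) = 1/9)
l(C, O) = -2 - 35*C/8 (l(C, O) = (-35*C - 16)/(26 - 18) = (-16 - 35*C)/8 = (-16 - 35*C)*(1/8) = -2 - 35*C/8)
1/(l(25, -2) + T(7)) = 1/((-2 - 35/8*25) + 1/9) = 1/((-2 - 875/8) + 1/9) = 1/(-891/8 + 1/9) = 1/(-8011/72) = -72/8011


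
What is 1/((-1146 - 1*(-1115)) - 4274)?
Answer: -1/4305 ≈ -0.00023229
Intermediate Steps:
1/((-1146 - 1*(-1115)) - 4274) = 1/((-1146 + 1115) - 4274) = 1/(-31 - 4274) = 1/(-4305) = -1/4305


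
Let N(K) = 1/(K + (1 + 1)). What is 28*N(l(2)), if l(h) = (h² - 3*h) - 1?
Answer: -28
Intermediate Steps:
l(h) = -1 + h² - 3*h
N(K) = 1/(2 + K) (N(K) = 1/(K + 2) = 1/(2 + K))
28*N(l(2)) = 28/(2 + (-1 + 2² - 3*2)) = 28/(2 + (-1 + 4 - 6)) = 28/(2 - 3) = 28/(-1) = 28*(-1) = -28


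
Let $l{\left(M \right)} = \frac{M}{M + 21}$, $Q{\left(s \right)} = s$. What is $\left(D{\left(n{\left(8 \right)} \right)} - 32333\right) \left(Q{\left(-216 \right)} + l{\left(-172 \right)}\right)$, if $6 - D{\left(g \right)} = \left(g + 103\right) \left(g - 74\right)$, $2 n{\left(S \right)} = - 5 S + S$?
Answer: $\frac{794780668}{151} \approx 5.2634 \cdot 10^{6}$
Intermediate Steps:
$n{\left(S \right)} = - 2 S$ ($n{\left(S \right)} = \frac{- 5 S + S}{2} = \frac{\left(-4\right) S}{2} = - 2 S$)
$D{\left(g \right)} = 6 - \left(-74 + g\right) \left(103 + g\right)$ ($D{\left(g \right)} = 6 - \left(g + 103\right) \left(g - 74\right) = 6 - \left(103 + g\right) \left(-74 + g\right) = 6 - \left(-74 + g\right) \left(103 + g\right)$)
$l{\left(M \right)} = \frac{M}{21 + M}$
$\left(D{\left(n{\left(8 \right)} \right)} - 32333\right) \left(Q{\left(-216 \right)} + l{\left(-172 \right)}\right) = \left(\left(7628 - \left(\left(-2\right) 8\right)^{2} - 29 \left(\left(-2\right) 8\right)\right) - 32333\right) \left(-216 - \frac{172}{21 - 172}\right) = \left(\left(7628 - \left(-16\right)^{2} - -464\right) - 32333\right) \left(-216 - \frac{172}{-151}\right) = \left(\left(7628 - 256 + 464\right) - 32333\right) \left(-216 - - \frac{172}{151}\right) = \left(\left(7628 - 256 + 464\right) - 32333\right) \left(-216 + \frac{172}{151}\right) = \left(7836 - 32333\right) \left(- \frac{32444}{151}\right) = \left(-24497\right) \left(- \frac{32444}{151}\right) = \frac{794780668}{151}$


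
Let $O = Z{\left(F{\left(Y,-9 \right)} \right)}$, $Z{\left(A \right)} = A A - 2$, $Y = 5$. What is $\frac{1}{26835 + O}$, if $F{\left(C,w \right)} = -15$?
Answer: $\frac{1}{27058} \approx 3.6958 \cdot 10^{-5}$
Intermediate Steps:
$Z{\left(A \right)} = -2 + A^{2}$ ($Z{\left(A \right)} = A^{2} - 2 = -2 + A^{2}$)
$O = 223$ ($O = -2 + \left(-15\right)^{2} = -2 + 225 = 223$)
$\frac{1}{26835 + O} = \frac{1}{26835 + 223} = \frac{1}{27058}$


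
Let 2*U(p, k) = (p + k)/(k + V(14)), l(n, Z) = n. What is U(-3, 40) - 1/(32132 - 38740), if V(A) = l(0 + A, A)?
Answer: 61151/178416 ≈ 0.34274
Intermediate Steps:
V(A) = A (V(A) = 0 + A = A)
U(p, k) = (k + p)/(2*(14 + k)) (U(p, k) = ((p + k)/(k + 14))/2 = ((k + p)/(14 + k))/2 = (k + p)/(2*(14 + k)))
U(-3, 40) - 1/(32132 - 38740) = (40 - 3)/(2*(14 + 40)) - 1/(32132 - 38740) = (½)*37/54 - 1/(-6608) = (½)*(1/54)*37 - 1*(-1/6608) = 37/108 + 1/6608 = 61151/178416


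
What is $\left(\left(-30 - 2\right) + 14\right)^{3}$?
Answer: $-5832$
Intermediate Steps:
$\left(\left(-30 - 2\right) + 14\right)^{3} = \left(-32 + 14\right)^{3} = \left(-18\right)^{3} = -5832$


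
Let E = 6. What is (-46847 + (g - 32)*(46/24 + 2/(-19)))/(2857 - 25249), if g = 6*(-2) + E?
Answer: 281495/134352 ≈ 2.0952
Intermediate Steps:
g = -6 (g = 6*(-2) + 6 = -12 + 6 = -6)
(-46847 + (g - 32)*(46/24 + 2/(-19)))/(2857 - 25249) = (-46847 + (-6 - 32)*(46/24 + 2/(-19)))/(2857 - 25249) = (-46847 - 38*(46*(1/24) + 2*(-1/19)))/(-22392) = (-46847 - 38*(23/12 - 2/19))*(-1/22392) = (-46847 - 38*413/228)*(-1/22392) = (-46847 - 413/6)*(-1/22392) = -281495/6*(-1/22392) = 281495/134352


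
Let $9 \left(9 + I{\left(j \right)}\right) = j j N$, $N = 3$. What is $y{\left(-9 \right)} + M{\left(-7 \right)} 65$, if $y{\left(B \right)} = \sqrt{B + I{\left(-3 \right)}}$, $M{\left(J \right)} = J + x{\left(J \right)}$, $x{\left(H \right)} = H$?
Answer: $-910 + i \sqrt{15} \approx -910.0 + 3.873 i$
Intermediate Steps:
$I{\left(j \right)} = -9 + \frac{j^{2}}{3}$ ($I{\left(j \right)} = -9 + \frac{j j 3}{9} = -9 + \frac{j^{2} \cdot 3}{9} = -9 + \frac{3 j^{2}}{9} = -9 + \frac{j^{2}}{3}$)
$M{\left(J \right)} = 2 J$ ($M{\left(J \right)} = J + J = 2 J$)
$y{\left(B \right)} = \sqrt{-6 + B}$ ($y{\left(B \right)} = \sqrt{B - \left(9 - \frac{\left(-3\right)^{2}}{3}\right)} = \sqrt{B + \left(-9 + \frac{1}{3} \cdot 9\right)} = \sqrt{B + \left(-9 + 3\right)} = \sqrt{B - 6} = \sqrt{-6 + B}$)
$y{\left(-9 \right)} + M{\left(-7 \right)} 65 = \sqrt{-6 - 9} + 2 \left(-7\right) 65 = \sqrt{-15} - 910 = i \sqrt{15} - 910 = -910 + i \sqrt{15}$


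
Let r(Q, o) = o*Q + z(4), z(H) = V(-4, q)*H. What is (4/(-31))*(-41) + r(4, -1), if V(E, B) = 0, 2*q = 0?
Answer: 40/31 ≈ 1.2903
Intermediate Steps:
q = 0 (q = (½)*0 = 0)
z(H) = 0 (z(H) = 0*H = 0)
r(Q, o) = Q*o (r(Q, o) = o*Q + 0 = Q*o + 0 = Q*o)
(4/(-31))*(-41) + r(4, -1) = (4/(-31))*(-41) + 4*(-1) = (4*(-1/31))*(-41) - 4 = -4/31*(-41) - 4 = 164/31 - 4 = 40/31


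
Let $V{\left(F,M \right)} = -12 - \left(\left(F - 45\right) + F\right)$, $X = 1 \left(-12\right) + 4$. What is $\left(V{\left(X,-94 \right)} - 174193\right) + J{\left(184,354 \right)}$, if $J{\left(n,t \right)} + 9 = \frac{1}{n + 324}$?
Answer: $- \frac{88469723}{508} \approx -1.7415 \cdot 10^{5}$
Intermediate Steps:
$X = -8$ ($X = -12 + 4 = -8$)
$J{\left(n,t \right)} = -9 + \frac{1}{324 + n}$ ($J{\left(n,t \right)} = -9 + \frac{1}{n + 324} = -9 + \frac{1}{324 + n}$)
$V{\left(F,M \right)} = 33 - 2 F$ ($V{\left(F,M \right)} = -12 - \left(\left(-45 + F\right) + F\right) = -12 - \left(-45 + 2 F\right) = 33 - 2 F$)
$\left(V{\left(X,-94 \right)} - 174193\right) + J{\left(184,354 \right)} = \left(\left(33 - -16\right) - 174193\right) + \frac{-2915 - 1656}{324 + 184} = \left(\left(33 + 16\right) - 174193\right) + \frac{-2915 - 1656}{508} = \left(49 - 174193\right) + \frac{1}{508} \left(-4571\right) = -174144 - \frac{4571}{508} = - \frac{88469723}{508}$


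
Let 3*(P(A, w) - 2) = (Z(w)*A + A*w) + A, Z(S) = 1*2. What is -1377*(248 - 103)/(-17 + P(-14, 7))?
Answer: 119799/37 ≈ 3237.8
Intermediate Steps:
Z(S) = 2
P(A, w) = 2 + A + A*w/3 (P(A, w) = 2 + ((2*A + A*w) + A)/3 = 2 + (3*A + A*w)/3 = 2 + (A + A*w/3) = 2 + A + A*w/3)
-1377*(248 - 103)/(-17 + P(-14, 7)) = -1377*(248 - 103)/(-17 + (2 - 14 + (⅓)*(-14)*7)) = -199665/(-17 + (2 - 14 - 98/3)) = -199665/(-17 - 134/3) = -199665/(-185/3) = -199665*(-3)/185 = -1377*(-87/37) = 119799/37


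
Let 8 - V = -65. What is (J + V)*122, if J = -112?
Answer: -4758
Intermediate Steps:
V = 73 (V = 8 - 1*(-65) = 8 + 65 = 73)
(J + V)*122 = (-112 + 73)*122 = -39*122 = -4758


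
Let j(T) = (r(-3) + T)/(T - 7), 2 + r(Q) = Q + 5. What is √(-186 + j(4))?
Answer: I*√1686/3 ≈ 13.687*I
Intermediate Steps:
r(Q) = 3 + Q (r(Q) = -2 + (Q + 5) = -2 + (5 + Q) = 3 + Q)
j(T) = T/(-7 + T) (j(T) = ((3 - 3) + T)/(T - 7) = (0 + T)/(-7 + T) = T/(-7 + T))
√(-186 + j(4)) = √(-186 + 4/(-7 + 4)) = √(-186 + 4/(-3)) = √(-186 + 4*(-⅓)) = √(-186 - 4/3) = √(-562/3) = I*√1686/3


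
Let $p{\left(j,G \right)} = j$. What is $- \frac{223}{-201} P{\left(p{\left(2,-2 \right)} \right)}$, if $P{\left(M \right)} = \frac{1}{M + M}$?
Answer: $\frac{223}{804} \approx 0.27736$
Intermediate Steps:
$P{\left(M \right)} = \frac{1}{2 M}$
$- \frac{223}{-201} P{\left(p{\left(2,-2 \right)} \right)} = - \frac{223}{-201} \frac{1}{2 \cdot 2} = \left(-223\right) \left(- \frac{1}{201}\right) \frac{1}{2} \cdot \frac{1}{2} = \frac{223}{201} \cdot \frac{1}{4} = \frac{223}{804}$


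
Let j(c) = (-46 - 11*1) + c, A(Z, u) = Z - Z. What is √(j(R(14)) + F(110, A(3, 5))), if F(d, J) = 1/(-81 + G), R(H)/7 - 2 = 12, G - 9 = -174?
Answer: √2480910/246 ≈ 6.4028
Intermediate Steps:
G = -165 (G = 9 - 174 = -165)
R(H) = 98 (R(H) = 14 + 7*12 = 14 + 84 = 98)
A(Z, u) = 0
F(d, J) = -1/246 (F(d, J) = 1/(-81 - 165) = 1/(-246) = -1/246)
j(c) = -57 + c (j(c) = (-46 - 11) + c = -57 + c)
√(j(R(14)) + F(110, A(3, 5))) = √((-57 + 98) - 1/246) = √(41 - 1/246) = √(10085/246) = √2480910/246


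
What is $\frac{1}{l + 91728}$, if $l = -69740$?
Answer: $\frac{1}{21988} \approx 4.5479 \cdot 10^{-5}$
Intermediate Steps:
$\frac{1}{l + 91728} = \frac{1}{-69740 + 91728} = \frac{1}{21988}$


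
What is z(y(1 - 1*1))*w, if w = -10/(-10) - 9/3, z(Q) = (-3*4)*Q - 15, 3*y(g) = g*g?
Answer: 30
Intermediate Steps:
y(g) = g²/3 (y(g) = (g*g)/3 = g²/3)
z(Q) = -15 - 12*Q (z(Q) = -12*Q - 15 = -15 - 12*Q)
w = -2 (w = -10*(-⅒) - 9*⅓ = 1 - 3 = -2)
z(y(1 - 1*1))*w = (-15 - 4*(1 - 1*1)²)*(-2) = (-15 - 4*(1 - 1)²)*(-2) = (-15 - 4*0²)*(-2) = (-15 - 4*0)*(-2) = (-15 - 12*0)*(-2) = (-15 + 0)*(-2) = -15*(-2) = 30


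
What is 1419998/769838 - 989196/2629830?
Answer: 247736055841/168711922295 ≈ 1.4684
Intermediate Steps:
1419998/769838 - 989196/2629830 = 1419998*(1/769838) - 989196*1/2629830 = 709999/384919 - 164866/438305 = 247736055841/168711922295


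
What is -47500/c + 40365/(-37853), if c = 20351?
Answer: -2619485615/770346403 ≈ -3.4004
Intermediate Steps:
-47500/c + 40365/(-37853) = -47500/20351 + 40365/(-37853) = -47500*1/20351 + 40365*(-1/37853) = -47500/20351 - 40365/37853 = -2619485615/770346403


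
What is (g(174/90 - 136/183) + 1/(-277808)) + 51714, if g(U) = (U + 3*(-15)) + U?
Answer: 4378190461663/84731440 ≈ 51671.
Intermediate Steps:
g(U) = -45 + 2*U (g(U) = (U - 45) + U = (-45 + U) + U = -45 + 2*U)
(g(174/90 - 136/183) + 1/(-277808)) + 51714 = ((-45 + 2*(174/90 - 136/183)) + 1/(-277808)) + 51714 = ((-45 + 2*(174*(1/90) - 136*1/183)) - 1/277808) + 51714 = ((-45 + 2*(29/15 - 136/183)) - 1/277808) + 51714 = ((-45 + 2*(363/305)) - 1/277808) + 51714 = ((-45 + 726/305) - 1/277808) + 51714 = (-12999/305 - 1/277808) + 51714 = -3611226497/84731440 + 51714 = 4378190461663/84731440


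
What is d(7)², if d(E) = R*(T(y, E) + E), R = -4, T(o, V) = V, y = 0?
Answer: 3136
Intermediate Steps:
d(E) = -8*E (d(E) = -4*(E + E) = -8*E)
d(7)² = (-8*7)² = (-56)² = 3136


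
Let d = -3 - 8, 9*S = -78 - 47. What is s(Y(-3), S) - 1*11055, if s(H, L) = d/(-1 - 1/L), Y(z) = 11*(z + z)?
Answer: -1281005/116 ≈ -11043.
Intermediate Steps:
Y(z) = 22*z (Y(z) = 11*(2*z) = 22*z)
S = -125/9 (S = (-78 - 47)/9 = (1/9)*(-125) = -125/9 ≈ -13.889)
d = -11
s(H, L) = -11/(-1 - 1/L)
s(Y(-3), S) - 1*11055 = 11*(-125/9)/(1 - 125/9) - 1*11055 = 11*(-125/9)/(-116/9) - 11055 = 11*(-125/9)*(-9/116) - 11055 = 1375/116 - 11055 = -1281005/116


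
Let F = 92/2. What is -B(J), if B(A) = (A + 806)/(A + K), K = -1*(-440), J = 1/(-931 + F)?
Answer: -713309/389399 ≈ -1.8318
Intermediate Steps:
F = 46 (F = 92*(1/2) = 46)
J = -1/885 (J = 1/(-931 + 46) = 1/(-885) = -1/885 ≈ -0.0011299)
K = 440
B(A) = (806 + A)/(440 + A) (B(A) = (A + 806)/(A + 440) = (806 + A)/(440 + A))
-B(J) = -(806 - 1/885)/(440 - 1/885) = -713309/(389399/885*885) = -885*713309/(389399*885) = -1*713309/389399 = -713309/389399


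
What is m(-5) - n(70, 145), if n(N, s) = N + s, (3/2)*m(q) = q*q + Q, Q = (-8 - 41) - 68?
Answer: -829/3 ≈ -276.33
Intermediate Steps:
Q = -117 (Q = -49 - 68 = -117)
m(q) = -78 + 2*q**2/3 (m(q) = 2*(q*q - 117)/3 = 2*(q**2 - 117)/3 = 2*(-117 + q**2)/3 = -78 + 2*q**2/3)
m(-5) - n(70, 145) = (-78 + (2/3)*(-5)**2) - (70 + 145) = (-78 + (2/3)*25) - 1*215 = (-78 + 50/3) - 215 = -184/3 - 215 = -829/3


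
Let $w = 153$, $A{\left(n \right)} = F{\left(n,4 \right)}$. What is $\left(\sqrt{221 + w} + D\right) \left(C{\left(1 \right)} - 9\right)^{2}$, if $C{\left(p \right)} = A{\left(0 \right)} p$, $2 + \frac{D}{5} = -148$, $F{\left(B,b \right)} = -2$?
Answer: $-90750 + 121 \sqrt{374} \approx -88410.0$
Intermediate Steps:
$A{\left(n \right)} = -2$
$D = -750$ ($D = -10 + 5 \left(-148\right) = -10 - 740 = -750$)
$C{\left(p \right)} = - 2 p$
$\left(\sqrt{221 + w} + D\right) \left(C{\left(1 \right)} - 9\right)^{2} = \left(\sqrt{221 + 153} - 750\right) \left(\left(-2\right) 1 - 9\right)^{2} = \left(\sqrt{374} - 750\right) \left(-2 - 9\right)^{2} = \left(-750 + \sqrt{374}\right) \left(-2 - 9\right)^{2} = \left(-750 + \sqrt{374}\right) \left(-11\right)^{2} = \left(-750 + \sqrt{374}\right) 121 = -90750 + 121 \sqrt{374}$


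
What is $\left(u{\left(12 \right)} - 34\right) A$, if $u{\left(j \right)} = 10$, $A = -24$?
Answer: $576$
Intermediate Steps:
$\left(u{\left(12 \right)} - 34\right) A = \left(10 - 34\right) \left(-24\right) = \left(-24\right) \left(-24\right) = 576$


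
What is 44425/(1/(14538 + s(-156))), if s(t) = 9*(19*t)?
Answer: -539230650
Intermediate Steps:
s(t) = 171*t
44425/(1/(14538 + s(-156))) = 44425/(1/(14538 + 171*(-156))) = 44425/(1/(14538 - 26676)) = 44425/(1/(-12138)) = 44425/(-1/12138) = 44425*(-12138) = -539230650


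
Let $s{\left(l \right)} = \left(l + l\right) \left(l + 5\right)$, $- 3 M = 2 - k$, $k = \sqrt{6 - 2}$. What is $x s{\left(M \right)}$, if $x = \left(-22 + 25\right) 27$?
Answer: $0$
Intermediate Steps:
$k = 2$ ($k = \sqrt{4} = 2$)
$M = 0$ ($M = - \frac{2 - 2}{3} = \left(- \frac{1}{3}\right) 0 = 0$)
$x = 81$ ($x = 3 \cdot 27 = 81$)
$s{\left(l \right)} = 2 l \left(5 + l\right)$
$x s{\left(M \right)} = 81 \cdot 2 \cdot 0 \left(5 + 0\right) = 81 \cdot 2 \cdot 0 \cdot 5 = 81 \cdot 0 = 0$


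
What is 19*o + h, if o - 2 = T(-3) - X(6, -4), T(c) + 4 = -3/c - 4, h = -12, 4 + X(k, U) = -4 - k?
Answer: 159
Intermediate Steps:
X(k, U) = -8 - k (X(k, U) = -4 + (-4 - k) = -8 - k)
T(c) = -8 - 3/c (T(c) = -4 + (-3/c - 4) = -4 + (-4 - 3/c) = -8 - 3/c)
o = 9 (o = 2 + ((-8 - 3/(-3)) - (-8 - 1*6)) = 2 + ((-8 - 3*(-⅓)) - (-8 - 6)) = 2 + ((-8 + 1) - 1*(-14)) = 2 + (-7 + 14) = 2 + 7 = 9)
19*o + h = 19*9 - 12 = 171 - 12 = 159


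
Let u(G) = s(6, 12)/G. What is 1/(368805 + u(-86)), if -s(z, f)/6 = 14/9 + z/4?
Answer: 258/95151745 ≈ 2.7115e-6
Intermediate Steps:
s(z, f) = -28/3 - 3*z/2 (s(z, f) = -6*(14/9 + z/4) = -28/3 - 3*z/2)
u(G) = -55/(3*G) (u(G) = (-28/3 - 3/2*6)/G = (-28/3 - 9)/G = -55/(3*G))
1/(368805 + u(-86)) = 1/(368805 - 55/3/(-86)) = 1/(368805 - 55/3*(-1/86)) = 1/(368805 + 55/258) = 1/(95151745/258) = 258/95151745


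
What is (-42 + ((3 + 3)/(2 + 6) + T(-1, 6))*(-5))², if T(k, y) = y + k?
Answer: 80089/16 ≈ 5005.6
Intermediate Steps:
T(k, y) = k + y
(-42 + ((3 + 3)/(2 + 6) + T(-1, 6))*(-5))² = (-42 + ((3 + 3)/(2 + 6) + (-1 + 6))*(-5))² = (-42 + (6/8 + 5)*(-5))² = (-42 + (6*(⅛) + 5)*(-5))² = (-42 + (¾ + 5)*(-5))² = (-42 + (23/4)*(-5))² = (-42 - 115/4)² = (-283/4)² = 80089/16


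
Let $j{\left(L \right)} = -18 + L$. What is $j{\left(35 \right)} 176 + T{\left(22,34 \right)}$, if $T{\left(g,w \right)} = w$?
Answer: $3026$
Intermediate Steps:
$j{\left(35 \right)} 176 + T{\left(22,34 \right)} = \left(-18 + 35\right) 176 + 34 = 17 \cdot 176 + 34 = 2992 + 34 = 3026$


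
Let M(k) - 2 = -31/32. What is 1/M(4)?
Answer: 32/33 ≈ 0.96970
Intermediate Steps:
M(k) = 33/32 (M(k) = 2 - 31/32 = 33/32)
1/M(4) = 1/(33/32) = 32/33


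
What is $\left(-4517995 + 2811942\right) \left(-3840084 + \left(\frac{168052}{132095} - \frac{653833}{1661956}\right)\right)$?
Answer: $\frac{1438265439456343094915059}{219536077820} \approx 6.5514 \cdot 10^{12}$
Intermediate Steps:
$\left(-4517995 + 2811942\right) \left(-3840084 + \left(\frac{168052}{132095} - \frac{653833}{1661956}\right)\right) = - 1706053 \left(-3840084 + \left(168052 \cdot \frac{1}{132095} - \frac{653833}{1661956}\right)\right) = - 1706053 \left(-3840084 + \left(\frac{168052}{132095} - \frac{653833}{1661956}\right)\right) = - 1706053 \left(-3840084 + \frac{192926959577}{219536077820}\right) = \left(-1706053\right) \left(- \frac{843036786932377303}{219536077820}\right) = \frac{1438265439456343094915059}{219536077820}$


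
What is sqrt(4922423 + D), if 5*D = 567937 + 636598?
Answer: sqrt(5163330) ≈ 2272.3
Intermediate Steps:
D = 240907 (D = (567937 + 636598)/5 = (1/5)*1204535 = 240907)
sqrt(4922423 + D) = sqrt(4922423 + 240907) = sqrt(5163330)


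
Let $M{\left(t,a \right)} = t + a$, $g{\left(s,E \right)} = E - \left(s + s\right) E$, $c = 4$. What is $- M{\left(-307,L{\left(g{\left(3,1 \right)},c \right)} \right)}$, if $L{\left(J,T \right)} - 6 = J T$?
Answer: $321$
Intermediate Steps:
$g{\left(s,E \right)} = E - 2 E s$ ($g{\left(s,E \right)} = E - 2 s E = E - 2 E s$)
$L{\left(J,T \right)} = 6 + J T$
$M{\left(t,a \right)} = a + t$
$- M{\left(-307,L{\left(g{\left(3,1 \right)},c \right)} \right)} = - (\left(6 + 1 \left(1 - 6\right) 4\right) - 307) = - (\left(6 + 1 \left(-5\right) 4\right) - 307) = - (\left(6 - 20\right) - 307) = - (-14 - 307) = \left(-1\right) \left(-321\right) = 321$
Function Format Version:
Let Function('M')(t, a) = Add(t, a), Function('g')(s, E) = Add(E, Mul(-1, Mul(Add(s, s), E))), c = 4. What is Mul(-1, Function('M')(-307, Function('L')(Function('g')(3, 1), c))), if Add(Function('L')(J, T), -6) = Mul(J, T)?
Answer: 321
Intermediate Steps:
Function('g')(s, E) = Add(E, Mul(-2, E, s)) (Function('g')(s, E) = Add(E, Mul(-1, Mul(Mul(2, s), E))) = Add(E, Mul(-1, Mul(2, E, s))) = Add(E, Mul(-2, E, s)))
Function('L')(J, T) = Add(6, Mul(J, T))
Function('M')(t, a) = Add(a, t)
Mul(-1, Function('M')(-307, Function('L')(Function('g')(3, 1), c))) = Mul(-1, Add(Add(6, Mul(Mul(1, Add(1, Mul(-2, 3))), 4)), -307)) = Mul(-1, Add(Add(6, Mul(Mul(1, Add(1, -6)), 4)), -307)) = Mul(-1, Add(Add(6, Mul(Mul(1, -5), 4)), -307)) = Mul(-1, Add(Add(6, Mul(-5, 4)), -307)) = Mul(-1, Add(Add(6, -20), -307)) = Mul(-1, Add(-14, -307)) = Mul(-1, -321) = 321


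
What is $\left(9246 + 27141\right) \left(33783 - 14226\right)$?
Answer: $711620559$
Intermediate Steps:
$\left(9246 + 27141\right) \left(33783 - 14226\right) = 36387 \cdot 19557 = 711620559$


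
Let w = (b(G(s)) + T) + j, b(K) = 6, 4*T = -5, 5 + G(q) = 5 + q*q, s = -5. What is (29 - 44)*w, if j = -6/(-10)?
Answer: -321/4 ≈ -80.250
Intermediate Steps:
G(q) = q² (G(q) = -5 + (5 + q*q) = -5 + (5 + q²) = q²)
j = ⅗ (j = -6*(-⅒) = ⅗ ≈ 0.60000)
T = -5/4 (T = (¼)*(-5) = -5/4 ≈ -1.2500)
w = 107/20 (w = (6 - 5/4) + ⅗ = 19/4 + ⅗ = 107/20 ≈ 5.3500)
(29 - 44)*w = (29 - 44)*(107/20) = -15*107/20 = -321/4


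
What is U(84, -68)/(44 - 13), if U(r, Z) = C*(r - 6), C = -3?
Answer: -234/31 ≈ -7.5484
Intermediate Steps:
U(r, Z) = 18 - 3*r (U(r, Z) = -3*(r - 6) = -3*(-6 + r) = 18 - 3*r)
U(84, -68)/(44 - 13) = (18 - 3*84)/(44 - 13) = (18 - 252)/31 = -234*1/31 = -234/31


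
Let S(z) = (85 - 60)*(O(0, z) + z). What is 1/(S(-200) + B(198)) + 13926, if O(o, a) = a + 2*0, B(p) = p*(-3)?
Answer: 147532043/10594 ≈ 13926.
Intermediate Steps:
B(p) = -3*p
O(o, a) = a (O(o, a) = a + 0 = a)
S(z) = 50*z (S(z) = (85 - 60)*(z + z) = 25*(2*z) = 50*z)
1/(S(-200) + B(198)) + 13926 = 1/(50*(-200) - 3*198) + 13926 = 1/(-10000 - 594) + 13926 = 1/(-10594) + 13926 = -1/10594 + 13926 = 147532043/10594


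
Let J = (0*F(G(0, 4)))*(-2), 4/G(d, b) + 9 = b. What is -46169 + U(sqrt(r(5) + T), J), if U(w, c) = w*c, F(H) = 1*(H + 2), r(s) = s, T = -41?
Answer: -46169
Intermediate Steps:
G(d, b) = 4/(-9 + b)
F(H) = 2 + H (F(H) = 1*(2 + H) = 2 + H)
J = 0 (J = (0*(2 + 4/(-9 + 4)))*(-2) = (0*(2 + 4/(-5)))*(-2) = (0*(2 + 4*(-1/5)))*(-2) = (0*(2 - 4/5))*(-2) = (0*(6/5))*(-2) = 0*(-2) = 0)
U(w, c) = c*w
-46169 + U(sqrt(r(5) + T), J) = -46169 + 0*sqrt(5 - 41) = -46169 + 0*sqrt(-36) = -46169 + 0*(6*I) = -46169 + 0 = -46169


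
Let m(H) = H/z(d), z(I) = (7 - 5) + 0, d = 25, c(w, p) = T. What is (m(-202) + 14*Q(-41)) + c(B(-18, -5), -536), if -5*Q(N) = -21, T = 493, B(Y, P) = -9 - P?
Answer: 2254/5 ≈ 450.80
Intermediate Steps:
c(w, p) = 493
Q(N) = 21/5 (Q(N) = -⅕*(-21) = 21/5)
z(I) = 2 (z(I) = 2 + 0 = 2)
m(H) = H/2
(m(-202) + 14*Q(-41)) + c(B(-18, -5), -536) = ((½)*(-202) + 14*(21/5)) + 493 = (-101 + 294/5) + 493 = -211/5 + 493 = 2254/5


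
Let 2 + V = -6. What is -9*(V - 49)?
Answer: 513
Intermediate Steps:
V = -8 (V = -2 - 6 = -8)
-9*(V - 49) = -9*(-8 - 49) = -9*(-57) = 513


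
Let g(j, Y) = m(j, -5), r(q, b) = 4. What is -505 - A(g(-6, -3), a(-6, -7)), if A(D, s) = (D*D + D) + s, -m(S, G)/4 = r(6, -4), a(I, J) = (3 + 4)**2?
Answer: -794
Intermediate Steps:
a(I, J) = 49 (a(I, J) = 7**2 = 49)
m(S, G) = -16 (m(S, G) = -4*4 = -16)
g(j, Y) = -16
A(D, s) = D + s + D**2 (A(D, s) = (D**2 + D) + s = (D + D**2) + s = D + s + D**2)
-505 - A(g(-6, -3), a(-6, -7)) = -505 - (-16 + 49 + (-16)**2) = -505 - (-16 + 49 + 256) = -505 - 1*289 = -505 - 289 = -794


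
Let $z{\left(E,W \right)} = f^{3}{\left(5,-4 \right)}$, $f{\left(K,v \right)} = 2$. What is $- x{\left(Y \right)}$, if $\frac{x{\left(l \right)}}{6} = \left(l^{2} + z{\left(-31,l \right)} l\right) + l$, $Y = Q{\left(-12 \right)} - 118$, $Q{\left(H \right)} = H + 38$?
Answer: $-45816$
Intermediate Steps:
$Q{\left(H \right)} = 38 + H$
$Y = -92$ ($Y = \left(38 - 12\right) - 118 = 26 - 118 = -92$)
$z{\left(E,W \right)} = 8$ ($z{\left(E,W \right)} = 2^{3} = 8$)
$x{\left(l \right)} = 6 l^{2} + 54 l$ ($x{\left(l \right)} = 6 \left(\left(l^{2} + 8 l\right) + l\right) = 6 \left(l^{2} + 9 l\right) = 6 l^{2} + 54 l$)
$- x{\left(Y \right)} = - 6 \left(-92\right) \left(9 - 92\right) = - 6 \left(-92\right) \left(-83\right) = \left(-1\right) 45816 = -45816$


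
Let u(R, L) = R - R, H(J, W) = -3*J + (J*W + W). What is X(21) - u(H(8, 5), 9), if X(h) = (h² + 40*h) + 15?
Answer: 1296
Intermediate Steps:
H(J, W) = W - 3*J + J*W (H(J, W) = -3*J + (W + J*W) = W - 3*J + J*W)
X(h) = 15 + h² + 40*h
u(R, L) = 0
X(21) - u(H(8, 5), 9) = (15 + 21² + 40*21) - 1*0 = (15 + 441 + 840) + 0 = 1296 + 0 = 1296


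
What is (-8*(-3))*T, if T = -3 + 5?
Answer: 48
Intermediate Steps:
T = 2
(-8*(-3))*T = -8*(-3)*2 = 24*2 = 48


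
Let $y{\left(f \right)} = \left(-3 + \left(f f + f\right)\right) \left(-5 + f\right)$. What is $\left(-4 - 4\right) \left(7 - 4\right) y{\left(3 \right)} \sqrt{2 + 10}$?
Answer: $864 \sqrt{3} \approx 1496.5$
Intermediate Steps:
$y{\left(f \right)} = \left(-5 + f\right) \left(-3 + f + f^{2}\right)$ ($y{\left(f \right)} = \left(-3 + \left(f^{2} + f\right)\right) \left(-5 + f\right) = \left(-3 + \left(f + f^{2}\right)\right) \left(-5 + f\right) = \left(-3 + f + f^{2}\right) \left(-5 + f\right) = \left(-5 + f\right) \left(-3 + f + f^{2}\right)$)
$\left(-4 - 4\right) \left(7 - 4\right) y{\left(3 \right)} \sqrt{2 + 10} = \left(-4 - 4\right) \left(7 - 4\right) \left(15 + 3^{3} - 24 - 4 \cdot 3^{2}\right) \sqrt{2 + 10} = \left(-8\right) 3 \left(15 + 27 - 24 - 36\right) \sqrt{12} = - 24 \left(15 + 27 - 24 - 36\right) 2 \sqrt{3} = \left(-24\right) \left(-18\right) 2 \sqrt{3} = 432 \cdot 2 \sqrt{3} = 864 \sqrt{3}$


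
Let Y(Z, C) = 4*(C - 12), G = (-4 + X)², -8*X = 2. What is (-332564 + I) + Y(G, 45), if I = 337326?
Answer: 4894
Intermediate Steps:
X = -¼ (X = -⅛*2 = -¼ ≈ -0.25000)
G = 289/16 (G = (-4 - ¼)² = (-17/4)² = 289/16 ≈ 18.063)
Y(Z, C) = -48 + 4*C (Y(Z, C) = 4*(-12 + C) = -48 + 4*C)
(-332564 + I) + Y(G, 45) = (-332564 + 337326) + (-48 + 4*45) = 4762 + (-48 + 180) = 4762 + 132 = 4894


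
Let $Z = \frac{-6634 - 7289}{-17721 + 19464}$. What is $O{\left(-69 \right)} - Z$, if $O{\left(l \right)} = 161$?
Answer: $\frac{14026}{83} \approx 168.99$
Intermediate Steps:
$Z = - \frac{663}{83}$ ($Z = - \frac{13923}{1743} = \left(-13923\right) \frac{1}{1743} = - \frac{663}{83} \approx -7.988$)
$O{\left(-69 \right)} - Z = 161 - - \frac{663}{83} = 161 + \frac{663}{83} = \frac{14026}{83}$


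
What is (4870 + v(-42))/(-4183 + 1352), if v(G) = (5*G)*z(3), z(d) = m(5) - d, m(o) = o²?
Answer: -250/2831 ≈ -0.088308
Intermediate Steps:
z(d) = 25 - d (z(d) = 5² - d = 25 - d)
v(G) = 110*G (v(G) = (5*G)*(25 - 1*3) = (5*G)*(25 - 3) = (5*G)*22 = 110*G)
(4870 + v(-42))/(-4183 + 1352) = (4870 + 110*(-42))/(-4183 + 1352) = (4870 - 4620)/(-2831) = 250*(-1/2831) = -250/2831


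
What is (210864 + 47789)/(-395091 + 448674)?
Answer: 258653/53583 ≈ 4.8271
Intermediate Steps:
(210864 + 47789)/(-395091 + 448674) = 258653/53583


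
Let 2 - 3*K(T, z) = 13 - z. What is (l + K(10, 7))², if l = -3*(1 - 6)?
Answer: 1681/9 ≈ 186.78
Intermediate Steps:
K(T, z) = -11/3 + z/3 (K(T, z) = ⅔ - (13 - z)/3 = ⅔ + (-13/3 + z/3) = -11/3 + z/3)
l = 15 (l = -3*(-5) = 15)
(l + K(10, 7))² = (15 + (-11/3 + (⅓)*7))² = (15 + (-11/3 + 7/3))² = (15 - 4/3)² = (41/3)² = 1681/9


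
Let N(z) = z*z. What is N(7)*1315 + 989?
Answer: 65424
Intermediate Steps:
N(z) = z²
N(7)*1315 + 989 = 7²*1315 + 989 = 49*1315 + 989 = 64435 + 989 = 65424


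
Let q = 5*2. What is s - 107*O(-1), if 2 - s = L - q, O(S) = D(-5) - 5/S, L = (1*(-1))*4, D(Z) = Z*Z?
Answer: -3194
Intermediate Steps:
q = 10
D(Z) = Z²
L = -4 (L = -1*4 = -4)
O(S) = 25 - 5/S (O(S) = (-5)² - 5/S = 25 - 5/S)
s = 16 (s = 2 - (-4 - 1*10) = 2 - (-4 - 10) = 2 - 1*(-14) = 2 + 14 = 16)
s - 107*O(-1) = 16 - 107*(25 - 5/(-1)) = 16 - 107*(25 - 5*(-1)) = 16 - 107*(25 + 5) = 16 - 107*30 = 16 - 3210 = -3194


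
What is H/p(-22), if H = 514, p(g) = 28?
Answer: 257/14 ≈ 18.357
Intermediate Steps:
H/p(-22) = 514/28 = 514*(1/28) = 257/14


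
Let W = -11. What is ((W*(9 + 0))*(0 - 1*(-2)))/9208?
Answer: -99/4604 ≈ -0.021503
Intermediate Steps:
((W*(9 + 0))*(0 - 1*(-2)))/9208 = ((-11*(9 + 0))*(0 - 1*(-2)))/9208 = ((-11*9)*(0 + 2))*(1/9208) = -99*2*(1/9208) = -198*1/9208 = -99/4604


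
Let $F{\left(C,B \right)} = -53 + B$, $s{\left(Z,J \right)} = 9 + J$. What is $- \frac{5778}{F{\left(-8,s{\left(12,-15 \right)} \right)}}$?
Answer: $\frac{5778}{59} \approx 97.932$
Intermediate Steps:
$- \frac{5778}{F{\left(-8,s{\left(12,-15 \right)} \right)}} = - \frac{5778}{-53 + \left(9 - 15\right)} = - \frac{5778}{-53 - 6} = - \frac{5778}{-59} = \left(-5778\right) \left(- \frac{1}{59}\right) = \frac{5778}{59}$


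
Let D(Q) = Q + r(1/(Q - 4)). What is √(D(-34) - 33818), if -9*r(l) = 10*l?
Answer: I*√109985053/57 ≈ 183.99*I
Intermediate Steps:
r(l) = -10*l/9
D(Q) = Q - 10/(9*(-4 + Q)) (D(Q) = Q - 10/(9*(Q - 4)) = Q - 10/(9*(-4 + Q)))
√(D(-34) - 33818) = √((-10/9 - 34*(-4 - 34))/(-4 - 34) - 33818) = √((-10/9 - 34*(-38))/(-38) - 33818) = √(-(-10/9 + 1292)/38 - 33818) = √(-1/38*11618/9 - 33818) = √(-5809/171 - 33818) = √(-5788687/171) = I*√109985053/57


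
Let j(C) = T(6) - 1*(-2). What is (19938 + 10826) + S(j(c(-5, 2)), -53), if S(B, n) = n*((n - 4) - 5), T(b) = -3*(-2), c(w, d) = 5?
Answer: 34050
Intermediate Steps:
T(b) = 6
j(C) = 8 (j(C) = 6 - 1*(-2) = 6 + 2 = 8)
S(B, n) = n*(-9 + n) (S(B, n) = n*((-4 + n) - 5) = n*(-9 + n))
(19938 + 10826) + S(j(c(-5, 2)), -53) = (19938 + 10826) - 53*(-9 - 53) = 30764 - 53*(-62) = 30764 + 3286 = 34050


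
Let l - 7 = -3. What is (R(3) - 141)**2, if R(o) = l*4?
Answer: 15625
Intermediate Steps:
l = 4 (l = 7 - 3 = 4)
R(o) = 16 (R(o) = 4*4 = 16)
(R(3) - 141)**2 = (16 - 141)**2 = (-125)**2 = 15625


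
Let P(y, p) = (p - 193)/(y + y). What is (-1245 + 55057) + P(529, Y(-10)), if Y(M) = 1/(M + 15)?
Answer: 142332258/2645 ≈ 53812.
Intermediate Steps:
Y(M) = 1/(15 + M)
P(y, p) = (-193 + p)/(2*y) (P(y, p) = (-193 + p)/((2*y)) = (-193 + p)*(1/(2*y)) = (-193 + p)/(2*y))
(-1245 + 55057) + P(529, Y(-10)) = (-1245 + 55057) + (½)*(-193 + 1/(15 - 10))/529 = 53812 + (½)*(1/529)*(-193 + 1/5) = 53812 + (½)*(1/529)*(-193 + ⅕) = 53812 + (½)*(1/529)*(-964/5) = 53812 - 482/2645 = 142332258/2645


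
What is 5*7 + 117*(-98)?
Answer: -11431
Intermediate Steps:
5*7 + 117*(-98) = 35 - 11466 = -11431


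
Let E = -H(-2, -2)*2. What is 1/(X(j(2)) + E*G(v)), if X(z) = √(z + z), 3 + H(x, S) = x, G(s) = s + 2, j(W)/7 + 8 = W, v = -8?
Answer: -5/307 - I*√21/1842 ≈ -0.016287 - 0.0024878*I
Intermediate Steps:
j(W) = -56 + 7*W
G(s) = 2 + s
H(x, S) = -3 + x
X(z) = √2*√z (X(z) = √(2*z) = √2*√z)
E = 10 (E = -(-3 - 2)*2 = -1*(-5)*2 = 5*2 = 10)
1/(X(j(2)) + E*G(v)) = 1/(√2*√(-56 + 7*2) + 10*(2 - 8)) = 1/(√2*√(-56 + 14) + 10*(-6)) = 1/(√2*√(-42) - 60) = 1/(√2*(I*√42) - 60) = 1/(2*I*√21 - 60) = 1/(-60 + 2*I*√21)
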